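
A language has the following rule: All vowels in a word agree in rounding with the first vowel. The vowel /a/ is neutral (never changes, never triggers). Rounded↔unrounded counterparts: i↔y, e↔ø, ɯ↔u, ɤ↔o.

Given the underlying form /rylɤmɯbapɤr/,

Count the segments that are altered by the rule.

3

/ɤ/ harmonizes with /y/ ([+round]) → [o]
/ɯ/ harmonizes with /y/ ([+round]) → [u]
/ɤ/ harmonizes with /y/ ([+round]) → [o]
3 segments change.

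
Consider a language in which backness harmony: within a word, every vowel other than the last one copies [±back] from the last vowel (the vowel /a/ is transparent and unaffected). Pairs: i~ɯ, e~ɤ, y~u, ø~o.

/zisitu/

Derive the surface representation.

/i/ harmonizes with /u/ ([+back]) → [ɯ]
/i/ harmonizes with /u/ ([+back]) → [ɯ]

[zɯsɯtu]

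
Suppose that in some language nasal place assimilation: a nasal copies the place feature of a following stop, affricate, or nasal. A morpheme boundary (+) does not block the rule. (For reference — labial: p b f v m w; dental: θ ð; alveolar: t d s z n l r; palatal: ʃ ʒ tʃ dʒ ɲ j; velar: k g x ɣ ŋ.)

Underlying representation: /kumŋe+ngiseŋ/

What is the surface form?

/m/ before /ŋ/ (velar) → [ŋ]
/n/ before /g/ (velar) → [ŋ]

[kuŋŋe+ŋgiseŋ]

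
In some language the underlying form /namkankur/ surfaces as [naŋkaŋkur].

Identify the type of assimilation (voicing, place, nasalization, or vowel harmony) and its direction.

place assimilation, regressive

/m/→[ŋ] /n/→[ŋ].
Each target copies a feature from the following segment, so the direction is regressive.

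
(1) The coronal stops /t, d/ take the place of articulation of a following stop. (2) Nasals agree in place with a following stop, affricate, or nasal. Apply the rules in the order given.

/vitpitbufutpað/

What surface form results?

Rule 1: /t/ before /p/ (labial) → [p]
Rule 1: /t/ before /b/ (labial) → [p]
Rule 1: /t/ before /p/ (labial) → [p]
After rule 1: vippipbufuppað
Rule 2: no segment meets the rule's conditions; no change.

[vippipbufuppað]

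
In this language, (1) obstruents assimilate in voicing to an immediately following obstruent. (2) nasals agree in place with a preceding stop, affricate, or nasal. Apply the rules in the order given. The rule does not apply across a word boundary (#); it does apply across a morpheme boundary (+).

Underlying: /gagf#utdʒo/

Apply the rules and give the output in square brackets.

Rule 1: /g/ before /f/ (voiceless) → [k]
Rule 1: /t/ before /dʒ/ (voiced) → [d]
After rule 1: gakf#uddʒo
Rule 2: no segment meets the rule's conditions; no change.

[gakf#uddʒo]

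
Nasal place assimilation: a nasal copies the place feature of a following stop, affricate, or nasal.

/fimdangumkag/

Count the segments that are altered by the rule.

/m/ before /d/ (alveolar) → [n]
/n/ before /g/ (velar) → [ŋ]
/m/ before /k/ (velar) → [ŋ]
3 segments change.

3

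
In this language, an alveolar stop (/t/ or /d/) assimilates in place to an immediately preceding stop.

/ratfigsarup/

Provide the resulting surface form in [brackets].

no segment meets the rule's conditions; no change.

[ratfigsarup]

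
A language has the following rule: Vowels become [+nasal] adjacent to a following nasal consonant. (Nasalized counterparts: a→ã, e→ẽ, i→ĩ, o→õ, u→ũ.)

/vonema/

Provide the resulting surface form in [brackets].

/o/ before nasal /n/ → [õ]
/e/ before nasal /m/ → [ẽ]

[võnẽma]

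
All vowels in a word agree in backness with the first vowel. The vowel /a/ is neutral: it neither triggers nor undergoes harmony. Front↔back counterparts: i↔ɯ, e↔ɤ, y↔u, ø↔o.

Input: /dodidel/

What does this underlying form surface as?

/i/ harmonizes with /o/ ([+back]) → [ɯ]
/e/ harmonizes with /o/ ([+back]) → [ɤ]

[dodɯdɤl]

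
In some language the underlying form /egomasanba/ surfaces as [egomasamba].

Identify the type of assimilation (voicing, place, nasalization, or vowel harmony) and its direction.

/n/→[m].
Each target copies a feature from the following segment, so the direction is regressive.

place assimilation, regressive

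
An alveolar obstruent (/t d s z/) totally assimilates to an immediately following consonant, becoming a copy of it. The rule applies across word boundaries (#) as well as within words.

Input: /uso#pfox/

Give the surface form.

[uso#pfox]

no segment meets the rule's conditions; no change.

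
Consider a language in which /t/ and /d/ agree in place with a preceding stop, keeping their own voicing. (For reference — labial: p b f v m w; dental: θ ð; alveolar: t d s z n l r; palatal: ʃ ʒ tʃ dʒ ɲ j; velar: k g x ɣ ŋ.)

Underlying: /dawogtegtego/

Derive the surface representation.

/t/ after /g/ (velar) → [k]
/t/ after /g/ (velar) → [k]

[dawogkegkego]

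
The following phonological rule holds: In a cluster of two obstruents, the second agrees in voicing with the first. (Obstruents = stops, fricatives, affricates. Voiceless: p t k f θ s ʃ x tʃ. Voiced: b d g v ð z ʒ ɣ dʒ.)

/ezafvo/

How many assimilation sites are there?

/v/ after /f/ (voiceless) → [f]
1 segment changes.

1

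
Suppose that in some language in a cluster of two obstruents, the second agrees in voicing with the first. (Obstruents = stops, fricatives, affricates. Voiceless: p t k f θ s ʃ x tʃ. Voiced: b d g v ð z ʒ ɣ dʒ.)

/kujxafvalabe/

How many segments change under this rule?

1

/v/ after /f/ (voiceless) → [f]
1 segment changes.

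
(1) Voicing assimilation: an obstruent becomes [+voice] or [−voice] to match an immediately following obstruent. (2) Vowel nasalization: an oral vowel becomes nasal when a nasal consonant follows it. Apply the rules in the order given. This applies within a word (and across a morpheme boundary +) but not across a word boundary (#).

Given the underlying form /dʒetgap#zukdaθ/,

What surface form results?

Rule 1: /t/ before /g/ (voiced) → [d]
Rule 1: /k/ before /d/ (voiced) → [g]
After rule 1: dʒedgap#zugdaθ
Rule 2: no segment meets the rule's conditions; no change.

[dʒedgap#zugdaθ]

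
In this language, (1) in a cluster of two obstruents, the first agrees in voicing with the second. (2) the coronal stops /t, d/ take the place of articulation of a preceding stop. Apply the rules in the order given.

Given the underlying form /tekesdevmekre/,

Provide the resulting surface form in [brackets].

[tekezdevmekre]

Rule 1: /s/ before /d/ (voiced) → [z]
After rule 1: tekezdevmekre
Rule 2: no segment meets the rule's conditions; no change.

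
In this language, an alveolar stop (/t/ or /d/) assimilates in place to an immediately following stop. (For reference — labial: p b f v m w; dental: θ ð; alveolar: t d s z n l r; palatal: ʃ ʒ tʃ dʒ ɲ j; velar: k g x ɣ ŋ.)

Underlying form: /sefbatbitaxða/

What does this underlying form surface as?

[sefbapbitaxða]

/t/ before /b/ (labial) → [p]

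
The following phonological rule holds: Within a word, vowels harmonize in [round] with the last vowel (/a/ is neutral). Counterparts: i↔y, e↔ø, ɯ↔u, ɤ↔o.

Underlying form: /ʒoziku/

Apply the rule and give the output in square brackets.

[ʒozyku]

/i/ harmonizes with /u/ ([+round]) → [y]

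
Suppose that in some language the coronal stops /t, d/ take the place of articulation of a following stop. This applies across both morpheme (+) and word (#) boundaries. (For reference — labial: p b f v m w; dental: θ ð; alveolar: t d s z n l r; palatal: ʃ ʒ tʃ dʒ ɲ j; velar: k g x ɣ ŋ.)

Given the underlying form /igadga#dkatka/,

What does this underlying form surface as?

[igagga#gkakka]

/d/ before /g/ (velar) → [g]
/d/ before /k/ (velar) → [g]
/t/ before /k/ (velar) → [k]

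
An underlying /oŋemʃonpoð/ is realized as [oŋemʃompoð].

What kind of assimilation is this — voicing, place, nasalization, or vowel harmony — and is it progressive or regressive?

/n/→[m].
Each target copies a feature from the following segment, so the direction is regressive.

place assimilation, regressive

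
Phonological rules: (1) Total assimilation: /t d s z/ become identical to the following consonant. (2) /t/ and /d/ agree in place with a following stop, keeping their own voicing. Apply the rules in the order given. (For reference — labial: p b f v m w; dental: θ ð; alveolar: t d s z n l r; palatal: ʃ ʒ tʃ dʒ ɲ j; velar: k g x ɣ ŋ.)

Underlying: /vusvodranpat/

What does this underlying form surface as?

Rule 1: /s/ before /v/ → [v] (total assimilation)
Rule 1: /d/ before /r/ → [r] (total assimilation)
After rule 1: vuvvorranpat
Rule 2: no segment meets the rule's conditions; no change.

[vuvvorranpat]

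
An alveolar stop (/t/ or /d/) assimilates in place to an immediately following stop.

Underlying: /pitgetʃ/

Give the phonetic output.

[pikgetʃ]

/t/ before /g/ (velar) → [k]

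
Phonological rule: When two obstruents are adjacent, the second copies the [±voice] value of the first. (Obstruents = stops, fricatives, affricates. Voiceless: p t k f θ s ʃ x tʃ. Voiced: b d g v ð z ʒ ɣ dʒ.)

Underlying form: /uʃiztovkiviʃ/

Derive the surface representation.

[uʃizdovgiviʃ]

/t/ after /z/ (voiced) → [d]
/k/ after /v/ (voiced) → [g]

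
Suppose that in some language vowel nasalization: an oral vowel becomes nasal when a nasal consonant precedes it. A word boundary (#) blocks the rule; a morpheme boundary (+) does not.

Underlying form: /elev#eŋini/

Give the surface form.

/i/ after nasal /ŋ/ → [ĩ]
/i/ after nasal /n/ → [ĩ]

[elev#eŋĩnĩ]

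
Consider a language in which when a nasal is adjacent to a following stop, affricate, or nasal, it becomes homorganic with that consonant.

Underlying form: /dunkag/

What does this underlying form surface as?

[duŋkag]

/n/ before /k/ (velar) → [ŋ]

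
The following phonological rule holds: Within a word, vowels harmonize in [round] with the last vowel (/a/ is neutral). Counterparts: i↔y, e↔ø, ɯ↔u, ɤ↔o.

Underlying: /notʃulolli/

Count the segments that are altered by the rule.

3

/o/ harmonizes with /i/ ([-round]) → [ɤ]
/u/ harmonizes with /i/ ([-round]) → [ɯ]
/o/ harmonizes with /i/ ([-round]) → [ɤ]
3 segments change.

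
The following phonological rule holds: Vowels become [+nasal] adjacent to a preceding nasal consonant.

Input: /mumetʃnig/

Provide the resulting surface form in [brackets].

/u/ after nasal /m/ → [ũ]
/e/ after nasal /m/ → [ẽ]
/i/ after nasal /n/ → [ĩ]

[mũmẽtʃnĩg]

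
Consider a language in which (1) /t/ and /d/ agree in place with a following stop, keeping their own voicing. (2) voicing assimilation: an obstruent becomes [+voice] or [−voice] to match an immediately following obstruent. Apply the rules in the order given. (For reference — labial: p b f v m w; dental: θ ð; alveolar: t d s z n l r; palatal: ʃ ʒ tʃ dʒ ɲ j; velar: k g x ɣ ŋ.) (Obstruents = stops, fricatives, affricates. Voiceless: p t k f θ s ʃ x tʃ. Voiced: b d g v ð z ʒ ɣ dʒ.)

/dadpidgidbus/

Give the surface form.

Rule 1: /d/ before /p/ (labial) → [b]
Rule 1: /d/ before /g/ (velar) → [g]
Rule 1: /d/ before /b/ (labial) → [b]
After rule 1: dabpiggibbus
Rule 2: /b/ before /p/ (voiceless) → [p]

[dappiggibbus]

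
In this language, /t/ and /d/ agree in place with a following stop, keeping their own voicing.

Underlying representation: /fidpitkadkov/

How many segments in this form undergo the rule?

/d/ before /p/ (labial) → [b]
/t/ before /k/ (velar) → [k]
/d/ before /k/ (velar) → [g]
3 segments change.

3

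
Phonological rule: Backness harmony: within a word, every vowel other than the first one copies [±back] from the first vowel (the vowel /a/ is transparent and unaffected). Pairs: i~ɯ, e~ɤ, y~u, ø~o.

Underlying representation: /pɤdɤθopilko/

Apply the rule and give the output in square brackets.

[pɤdɤθopɯlko]

/i/ harmonizes with /ɤ/ ([+back]) → [ɯ]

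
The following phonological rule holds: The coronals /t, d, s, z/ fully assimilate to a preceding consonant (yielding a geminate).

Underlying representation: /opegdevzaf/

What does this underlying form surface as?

[opeggevvaf]

/d/ after /g/ → [g] (total assimilation)
/z/ after /v/ → [v] (total assimilation)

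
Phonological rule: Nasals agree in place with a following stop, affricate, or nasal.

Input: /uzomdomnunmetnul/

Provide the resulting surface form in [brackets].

[uzondonnummetnul]

/m/ before /d/ (alveolar) → [n]
/m/ before /n/ (alveolar) → [n]
/n/ before /m/ (labial) → [m]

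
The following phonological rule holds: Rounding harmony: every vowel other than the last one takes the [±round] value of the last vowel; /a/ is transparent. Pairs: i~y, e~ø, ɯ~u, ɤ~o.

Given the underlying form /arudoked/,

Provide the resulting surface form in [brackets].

[arɯdɤked]

/u/ harmonizes with /e/ ([-round]) → [ɯ]
/o/ harmonizes with /e/ ([-round]) → [ɤ]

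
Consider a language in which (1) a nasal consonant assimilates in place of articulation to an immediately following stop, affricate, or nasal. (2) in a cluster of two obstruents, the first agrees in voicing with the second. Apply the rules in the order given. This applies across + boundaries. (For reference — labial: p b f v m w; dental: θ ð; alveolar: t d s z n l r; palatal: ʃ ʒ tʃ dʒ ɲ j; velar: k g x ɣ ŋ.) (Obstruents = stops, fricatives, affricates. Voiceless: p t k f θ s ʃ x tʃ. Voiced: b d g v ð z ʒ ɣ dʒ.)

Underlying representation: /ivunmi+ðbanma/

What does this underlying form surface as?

[ivummi+ðbamma]

Rule 1: /n/ before /m/ (labial) → [m]
Rule 1: /n/ before /m/ (labial) → [m]
After rule 1: ivummi+ðbamma
Rule 2: no segment meets the rule's conditions; no change.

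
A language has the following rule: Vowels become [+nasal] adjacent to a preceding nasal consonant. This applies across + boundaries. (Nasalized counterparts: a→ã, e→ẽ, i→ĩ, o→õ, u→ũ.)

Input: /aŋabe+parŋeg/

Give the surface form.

[aŋãbe+parŋẽg]

/a/ after nasal /ŋ/ → [ã]
/e/ after nasal /ŋ/ → [ẽ]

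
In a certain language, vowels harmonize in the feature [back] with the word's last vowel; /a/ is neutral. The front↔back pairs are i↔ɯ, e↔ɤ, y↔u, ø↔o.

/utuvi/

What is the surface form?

/u/ harmonizes with /i/ ([-back]) → [y]
/u/ harmonizes with /i/ ([-back]) → [y]

[ytyvi]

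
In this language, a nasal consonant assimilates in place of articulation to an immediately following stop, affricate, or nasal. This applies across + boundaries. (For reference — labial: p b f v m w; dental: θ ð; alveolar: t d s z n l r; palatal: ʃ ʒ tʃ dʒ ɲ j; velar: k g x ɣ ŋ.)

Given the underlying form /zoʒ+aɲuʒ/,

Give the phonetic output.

no segment meets the rule's conditions; no change.

[zoʒ+aɲuʒ]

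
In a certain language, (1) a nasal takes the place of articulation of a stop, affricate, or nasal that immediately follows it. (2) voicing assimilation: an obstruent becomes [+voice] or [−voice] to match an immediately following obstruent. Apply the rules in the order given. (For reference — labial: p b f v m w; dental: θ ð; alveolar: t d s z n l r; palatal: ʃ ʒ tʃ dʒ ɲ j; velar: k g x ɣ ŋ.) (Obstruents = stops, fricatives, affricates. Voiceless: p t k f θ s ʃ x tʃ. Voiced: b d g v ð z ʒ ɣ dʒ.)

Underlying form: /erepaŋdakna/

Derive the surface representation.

Rule 1: /ŋ/ before /d/ (alveolar) → [n]
After rule 1: erepandakna
Rule 2: no segment meets the rule's conditions; no change.

[erepandakna]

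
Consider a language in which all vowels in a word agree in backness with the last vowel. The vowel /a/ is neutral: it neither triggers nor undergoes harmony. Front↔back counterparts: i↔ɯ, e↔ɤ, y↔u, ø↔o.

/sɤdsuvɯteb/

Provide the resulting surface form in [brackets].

/ɤ/ harmonizes with /e/ ([-back]) → [e]
/u/ harmonizes with /e/ ([-back]) → [y]
/ɯ/ harmonizes with /e/ ([-back]) → [i]

[sedsyviteb]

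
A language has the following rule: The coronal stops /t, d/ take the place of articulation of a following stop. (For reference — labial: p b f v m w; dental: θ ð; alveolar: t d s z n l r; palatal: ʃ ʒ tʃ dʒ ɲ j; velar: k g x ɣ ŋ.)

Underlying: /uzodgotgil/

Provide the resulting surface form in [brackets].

[uzoggokgil]

/d/ before /g/ (velar) → [g]
/t/ before /g/ (velar) → [k]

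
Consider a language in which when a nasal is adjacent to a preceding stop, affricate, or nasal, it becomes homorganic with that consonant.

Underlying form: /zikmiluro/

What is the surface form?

[zikŋiluro]

/m/ after /k/ (velar) → [ŋ]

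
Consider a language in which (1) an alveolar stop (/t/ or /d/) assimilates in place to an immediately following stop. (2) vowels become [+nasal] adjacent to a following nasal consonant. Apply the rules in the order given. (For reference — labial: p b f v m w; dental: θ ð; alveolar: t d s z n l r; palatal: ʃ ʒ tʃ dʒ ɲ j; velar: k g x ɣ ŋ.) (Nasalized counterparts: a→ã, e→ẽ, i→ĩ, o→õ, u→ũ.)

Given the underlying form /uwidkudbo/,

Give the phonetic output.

Rule 1: /d/ before /k/ (velar) → [g]
Rule 1: /d/ before /b/ (labial) → [b]
After rule 1: uwigkubbo
Rule 2: no segment meets the rule's conditions; no change.

[uwigkubbo]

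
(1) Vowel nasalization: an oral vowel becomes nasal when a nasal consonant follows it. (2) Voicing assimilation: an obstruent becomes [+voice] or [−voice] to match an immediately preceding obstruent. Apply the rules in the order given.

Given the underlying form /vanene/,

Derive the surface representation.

[vãnẽne]

Rule 1: /a/ before nasal /n/ → [ã]
Rule 1: /e/ before nasal /n/ → [ẽ]
After rule 1: vãnẽne
Rule 2: no segment meets the rule's conditions; no change.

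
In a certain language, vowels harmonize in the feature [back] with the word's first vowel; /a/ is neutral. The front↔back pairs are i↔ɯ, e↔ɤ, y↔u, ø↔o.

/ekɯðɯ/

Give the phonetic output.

[ekiði]

/ɯ/ harmonizes with /e/ ([-back]) → [i]
/ɯ/ harmonizes with /e/ ([-back]) → [i]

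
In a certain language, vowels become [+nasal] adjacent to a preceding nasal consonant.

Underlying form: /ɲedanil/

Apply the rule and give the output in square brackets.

[ɲẽdanĩl]

/e/ after nasal /ɲ/ → [ẽ]
/i/ after nasal /n/ → [ĩ]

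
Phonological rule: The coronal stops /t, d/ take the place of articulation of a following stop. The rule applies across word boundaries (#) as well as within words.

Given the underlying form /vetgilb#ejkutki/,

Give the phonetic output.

/t/ before /g/ (velar) → [k]
/t/ before /k/ (velar) → [k]

[vekgilb#ejkukki]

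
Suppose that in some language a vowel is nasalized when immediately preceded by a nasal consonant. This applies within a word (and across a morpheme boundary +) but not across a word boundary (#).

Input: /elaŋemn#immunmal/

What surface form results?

/e/ after nasal /ŋ/ → [ẽ]
/u/ after nasal /m/ → [ũ]
/a/ after nasal /m/ → [ã]

[elaŋẽmn#immũnmãl]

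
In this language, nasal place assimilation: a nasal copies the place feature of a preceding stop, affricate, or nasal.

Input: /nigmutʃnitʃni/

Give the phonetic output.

[nigŋutʃɲitʃɲi]

/m/ after /g/ (velar) → [ŋ]
/n/ after /tʃ/ (palatal) → [ɲ]
/n/ after /tʃ/ (palatal) → [ɲ]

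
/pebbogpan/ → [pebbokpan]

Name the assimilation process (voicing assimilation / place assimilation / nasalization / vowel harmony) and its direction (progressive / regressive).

voicing assimilation, regressive

/g/→[k].
Each target copies a feature from the following segment, so the direction is regressive.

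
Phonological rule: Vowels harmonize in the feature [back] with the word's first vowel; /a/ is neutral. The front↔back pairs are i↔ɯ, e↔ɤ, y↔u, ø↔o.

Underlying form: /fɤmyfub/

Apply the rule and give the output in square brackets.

[fɤmufub]

/y/ harmonizes with /ɤ/ ([+back]) → [u]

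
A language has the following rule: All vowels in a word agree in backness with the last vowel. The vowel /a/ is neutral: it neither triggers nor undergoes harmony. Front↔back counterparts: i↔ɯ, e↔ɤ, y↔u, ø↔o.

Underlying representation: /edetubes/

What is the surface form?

/u/ harmonizes with /e/ ([-back]) → [y]

[edetybes]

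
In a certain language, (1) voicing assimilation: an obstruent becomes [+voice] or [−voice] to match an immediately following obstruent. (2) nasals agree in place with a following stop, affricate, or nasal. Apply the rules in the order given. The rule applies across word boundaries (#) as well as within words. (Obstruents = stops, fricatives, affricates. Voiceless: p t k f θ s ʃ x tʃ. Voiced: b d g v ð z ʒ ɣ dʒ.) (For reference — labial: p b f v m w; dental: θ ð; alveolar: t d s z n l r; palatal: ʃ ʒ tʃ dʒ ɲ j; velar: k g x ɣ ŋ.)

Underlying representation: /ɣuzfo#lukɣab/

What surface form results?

[ɣusfo#lugɣab]

Rule 1: /z/ before /f/ (voiceless) → [s]
Rule 1: /k/ before /ɣ/ (voiced) → [g]
After rule 1: ɣusfo#lugɣab
Rule 2: no segment meets the rule's conditions; no change.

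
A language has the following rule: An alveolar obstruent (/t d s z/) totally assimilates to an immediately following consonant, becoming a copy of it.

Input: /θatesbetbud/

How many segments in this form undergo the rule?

/s/ before /b/ → [b] (total assimilation)
/t/ before /b/ → [b] (total assimilation)
2 segments change.

2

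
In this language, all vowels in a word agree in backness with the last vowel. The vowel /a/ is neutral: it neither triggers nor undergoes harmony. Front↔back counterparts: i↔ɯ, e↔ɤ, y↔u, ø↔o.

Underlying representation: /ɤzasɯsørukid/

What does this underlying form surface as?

/ɤ/ harmonizes with /i/ ([-back]) → [e]
/ɯ/ harmonizes with /i/ ([-back]) → [i]
/u/ harmonizes with /i/ ([-back]) → [y]

[ezasisørykid]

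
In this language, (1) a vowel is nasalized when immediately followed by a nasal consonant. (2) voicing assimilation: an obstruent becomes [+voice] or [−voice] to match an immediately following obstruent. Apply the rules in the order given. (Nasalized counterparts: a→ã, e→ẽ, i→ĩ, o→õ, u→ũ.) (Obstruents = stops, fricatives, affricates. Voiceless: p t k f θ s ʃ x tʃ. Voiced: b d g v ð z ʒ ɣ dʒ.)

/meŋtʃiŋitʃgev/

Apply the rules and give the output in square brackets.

Rule 1: /e/ before nasal /ŋ/ → [ẽ]
Rule 1: /i/ before nasal /ŋ/ → [ĩ]
After rule 1: mẽŋtʃĩŋitʃgev
Rule 2: /tʃ/ before /g/ (voiced) → [dʒ]

[mẽŋtʃĩŋidʒgev]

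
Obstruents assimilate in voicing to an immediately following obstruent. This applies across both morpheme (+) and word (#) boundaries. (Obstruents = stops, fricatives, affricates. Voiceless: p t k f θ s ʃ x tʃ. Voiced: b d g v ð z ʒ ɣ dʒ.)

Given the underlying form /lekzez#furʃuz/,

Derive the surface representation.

/k/ before /z/ (voiced) → [g]
/z/ before /f/ (voiceless) → [s]

[legzes#furʃuz]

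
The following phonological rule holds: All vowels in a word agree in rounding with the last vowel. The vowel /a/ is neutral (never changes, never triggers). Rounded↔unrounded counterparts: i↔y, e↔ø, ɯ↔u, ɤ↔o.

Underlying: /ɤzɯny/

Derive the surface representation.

/ɤ/ harmonizes with /y/ ([+round]) → [o]
/ɯ/ harmonizes with /y/ ([+round]) → [u]

[ozuny]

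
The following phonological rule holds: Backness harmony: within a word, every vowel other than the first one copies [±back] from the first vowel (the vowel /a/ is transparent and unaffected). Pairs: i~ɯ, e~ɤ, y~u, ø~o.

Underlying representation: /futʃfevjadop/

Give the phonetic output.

/e/ harmonizes with /u/ ([+back]) → [ɤ]

[futʃfɤvjadop]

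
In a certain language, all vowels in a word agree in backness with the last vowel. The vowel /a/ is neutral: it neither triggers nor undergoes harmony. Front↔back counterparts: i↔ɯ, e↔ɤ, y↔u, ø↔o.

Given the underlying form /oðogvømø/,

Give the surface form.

[øðøgvømø]

/o/ harmonizes with /ø/ ([-back]) → [ø]
/o/ harmonizes with /ø/ ([-back]) → [ø]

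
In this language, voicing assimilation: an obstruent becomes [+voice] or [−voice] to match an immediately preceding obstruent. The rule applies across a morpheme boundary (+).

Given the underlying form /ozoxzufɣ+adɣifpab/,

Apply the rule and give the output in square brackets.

/z/ after /x/ (voiceless) → [s]
/ɣ/ after /f/ (voiceless) → [x]

[ozoxsufx+adɣifpab]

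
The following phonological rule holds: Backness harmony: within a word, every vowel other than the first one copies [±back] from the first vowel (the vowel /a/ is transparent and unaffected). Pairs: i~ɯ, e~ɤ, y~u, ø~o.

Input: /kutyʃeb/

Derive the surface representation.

/y/ harmonizes with /u/ ([+back]) → [u]
/e/ harmonizes with /u/ ([+back]) → [ɤ]

[kutuʃɤb]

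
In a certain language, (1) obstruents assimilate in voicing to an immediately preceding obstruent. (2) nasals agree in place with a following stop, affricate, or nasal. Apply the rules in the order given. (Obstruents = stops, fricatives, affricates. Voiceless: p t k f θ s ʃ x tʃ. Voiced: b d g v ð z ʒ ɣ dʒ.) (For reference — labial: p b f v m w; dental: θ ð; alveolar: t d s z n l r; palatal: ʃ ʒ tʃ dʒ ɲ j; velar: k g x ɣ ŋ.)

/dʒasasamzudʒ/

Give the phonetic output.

Rule 1: no segment meets the rule's conditions; no change.
After rule 1: dʒasasamzudʒ
Rule 2: no segment meets the rule's conditions; no change.

[dʒasasamzudʒ]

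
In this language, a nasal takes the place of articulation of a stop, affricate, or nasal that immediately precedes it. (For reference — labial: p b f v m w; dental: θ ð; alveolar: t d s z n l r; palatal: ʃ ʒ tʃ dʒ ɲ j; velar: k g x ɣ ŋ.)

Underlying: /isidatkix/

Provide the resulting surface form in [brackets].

[isidatkix]

no segment meets the rule's conditions; no change.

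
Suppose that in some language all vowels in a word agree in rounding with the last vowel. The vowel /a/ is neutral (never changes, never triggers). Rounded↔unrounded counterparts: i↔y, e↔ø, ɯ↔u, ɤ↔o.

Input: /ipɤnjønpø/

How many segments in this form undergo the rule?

/i/ harmonizes with /ø/ ([+round]) → [y]
/ɤ/ harmonizes with /ø/ ([+round]) → [o]
2 segments change.

2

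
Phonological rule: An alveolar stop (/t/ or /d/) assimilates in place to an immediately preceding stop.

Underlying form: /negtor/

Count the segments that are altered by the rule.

1

/t/ after /g/ (velar) → [k]
1 segment changes.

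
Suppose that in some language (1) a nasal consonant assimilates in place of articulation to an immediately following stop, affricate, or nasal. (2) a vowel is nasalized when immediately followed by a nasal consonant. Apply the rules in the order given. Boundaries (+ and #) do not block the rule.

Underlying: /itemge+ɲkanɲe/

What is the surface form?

Rule 1: /m/ before /g/ (velar) → [ŋ]
Rule 1: /ɲ/ before /k/ (velar) → [ŋ]
Rule 1: /n/ before /ɲ/ (palatal) → [ɲ]
After rule 1: iteŋge+ŋkaɲɲe
Rule 2: /e/ before nasal /ŋ/ → [ẽ]
Rule 2: /e/ before nasal /ŋ/ → [ẽ]
Rule 2: /a/ before nasal /ɲ/ → [ã]

[itẽŋgẽ+ŋkãɲɲe]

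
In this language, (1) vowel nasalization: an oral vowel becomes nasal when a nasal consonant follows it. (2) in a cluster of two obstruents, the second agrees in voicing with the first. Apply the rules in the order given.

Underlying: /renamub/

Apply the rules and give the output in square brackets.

[rẽnãmub]

Rule 1: /e/ before nasal /n/ → [ẽ]
Rule 1: /a/ before nasal /m/ → [ã]
After rule 1: rẽnãmub
Rule 2: no segment meets the rule's conditions; no change.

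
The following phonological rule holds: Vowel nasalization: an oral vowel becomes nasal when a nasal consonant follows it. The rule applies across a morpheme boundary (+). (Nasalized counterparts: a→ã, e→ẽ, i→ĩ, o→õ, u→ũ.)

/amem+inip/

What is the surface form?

/a/ before nasal /m/ → [ã]
/e/ before nasal /m/ → [ẽ]
/i/ before nasal /n/ → [ĩ]

[ãmẽm+ĩnip]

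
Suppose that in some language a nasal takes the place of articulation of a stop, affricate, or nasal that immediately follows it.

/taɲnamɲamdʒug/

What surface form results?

[tannaɲɲaɲdʒug]

/ɲ/ before /n/ (alveolar) → [n]
/m/ before /ɲ/ (palatal) → [ɲ]
/m/ before /dʒ/ (palatal) → [ɲ]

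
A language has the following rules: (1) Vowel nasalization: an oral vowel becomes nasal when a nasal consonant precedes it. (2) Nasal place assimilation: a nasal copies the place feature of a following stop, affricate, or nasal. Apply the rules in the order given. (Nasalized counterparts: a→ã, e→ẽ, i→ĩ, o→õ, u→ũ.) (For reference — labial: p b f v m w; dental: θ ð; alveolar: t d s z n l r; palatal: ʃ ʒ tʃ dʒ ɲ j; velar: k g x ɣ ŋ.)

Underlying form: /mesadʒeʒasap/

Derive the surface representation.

[mẽsadʒeʒasap]

Rule 1: /e/ after nasal /m/ → [ẽ]
After rule 1: mẽsadʒeʒasap
Rule 2: no segment meets the rule's conditions; no change.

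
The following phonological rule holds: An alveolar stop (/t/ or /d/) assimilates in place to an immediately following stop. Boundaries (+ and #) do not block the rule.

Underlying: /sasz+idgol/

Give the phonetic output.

/d/ before /g/ (velar) → [g]

[sasz+iggol]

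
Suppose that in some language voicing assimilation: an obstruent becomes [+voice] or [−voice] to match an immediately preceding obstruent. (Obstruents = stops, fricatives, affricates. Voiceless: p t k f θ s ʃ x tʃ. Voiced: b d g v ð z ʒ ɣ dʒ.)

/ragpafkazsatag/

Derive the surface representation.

[ragbafkazzatag]

/p/ after /g/ (voiced) → [b]
/s/ after /z/ (voiced) → [z]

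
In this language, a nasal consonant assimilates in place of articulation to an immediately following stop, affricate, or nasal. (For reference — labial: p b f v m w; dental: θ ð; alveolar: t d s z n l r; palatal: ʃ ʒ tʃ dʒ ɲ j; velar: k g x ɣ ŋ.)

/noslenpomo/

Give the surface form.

[noslempomo]

/n/ before /p/ (labial) → [m]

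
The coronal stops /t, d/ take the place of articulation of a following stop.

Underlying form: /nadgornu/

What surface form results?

[naggornu]

/d/ before /g/ (velar) → [g]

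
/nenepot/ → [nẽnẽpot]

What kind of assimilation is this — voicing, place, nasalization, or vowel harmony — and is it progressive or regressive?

/e/→[ẽ] /e/→[ẽ].
Each target copies a feature from the preceding segment, so the direction is progressive.

nasalization, progressive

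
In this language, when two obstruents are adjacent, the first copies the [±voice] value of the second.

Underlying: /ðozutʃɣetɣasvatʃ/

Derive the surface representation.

/tʃ/ before /ɣ/ (voiced) → [dʒ]
/t/ before /ɣ/ (voiced) → [d]
/s/ before /v/ (voiced) → [z]

[ðozudʒɣedɣazvatʃ]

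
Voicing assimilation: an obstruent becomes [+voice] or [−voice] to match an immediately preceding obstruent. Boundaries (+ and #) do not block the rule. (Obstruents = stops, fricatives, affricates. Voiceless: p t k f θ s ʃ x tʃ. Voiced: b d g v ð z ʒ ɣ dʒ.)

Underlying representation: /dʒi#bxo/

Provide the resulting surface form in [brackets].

/x/ after /b/ (voiced) → [ɣ]

[dʒi#bɣo]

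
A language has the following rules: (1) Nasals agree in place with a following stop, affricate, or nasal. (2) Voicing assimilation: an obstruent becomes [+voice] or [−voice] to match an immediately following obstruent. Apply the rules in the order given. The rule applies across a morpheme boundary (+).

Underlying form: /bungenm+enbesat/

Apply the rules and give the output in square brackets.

Rule 1: /n/ before /g/ (velar) → [ŋ]
Rule 1: /n/ before /m/ (labial) → [m]
Rule 1: /n/ before /b/ (labial) → [m]
After rule 1: buŋgemm+embesat
Rule 2: no segment meets the rule's conditions; no change.

[buŋgemm+embesat]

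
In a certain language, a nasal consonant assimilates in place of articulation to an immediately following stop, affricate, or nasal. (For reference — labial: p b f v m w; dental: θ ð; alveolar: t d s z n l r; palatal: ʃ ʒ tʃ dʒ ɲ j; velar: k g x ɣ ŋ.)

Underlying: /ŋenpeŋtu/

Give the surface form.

[ŋempentu]

/n/ before /p/ (labial) → [m]
/ŋ/ before /t/ (alveolar) → [n]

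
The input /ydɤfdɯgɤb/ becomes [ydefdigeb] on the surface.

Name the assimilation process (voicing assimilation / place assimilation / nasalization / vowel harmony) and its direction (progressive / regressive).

vowel harmony, progressive

/ɤ/→[e] /ɯ/→[i] /ɤ/→[e].
Vowels agree with the first vowel, so the harmony is progressive.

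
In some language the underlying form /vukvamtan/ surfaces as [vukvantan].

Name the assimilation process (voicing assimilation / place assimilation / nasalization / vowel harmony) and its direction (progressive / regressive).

/m/→[n].
Each target copies a feature from the following segment, so the direction is regressive.

place assimilation, regressive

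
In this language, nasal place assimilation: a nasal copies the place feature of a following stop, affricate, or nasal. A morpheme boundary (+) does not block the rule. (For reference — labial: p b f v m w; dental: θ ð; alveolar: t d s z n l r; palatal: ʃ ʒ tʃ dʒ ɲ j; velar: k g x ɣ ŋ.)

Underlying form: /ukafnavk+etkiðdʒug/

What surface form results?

no segment meets the rule's conditions; no change.

[ukafnavk+etkiðdʒug]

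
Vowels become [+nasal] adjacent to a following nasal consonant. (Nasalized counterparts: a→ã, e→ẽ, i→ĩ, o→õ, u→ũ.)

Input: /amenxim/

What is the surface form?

/a/ before nasal /m/ → [ã]
/e/ before nasal /n/ → [ẽ]
/i/ before nasal /m/ → [ĩ]

[ãmẽnxĩm]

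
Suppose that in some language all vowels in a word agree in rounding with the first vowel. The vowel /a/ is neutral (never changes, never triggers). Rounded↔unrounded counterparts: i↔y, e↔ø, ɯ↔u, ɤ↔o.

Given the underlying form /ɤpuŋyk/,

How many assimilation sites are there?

2

/u/ harmonizes with /ɤ/ ([-round]) → [ɯ]
/y/ harmonizes with /ɤ/ ([-round]) → [i]
2 segments change.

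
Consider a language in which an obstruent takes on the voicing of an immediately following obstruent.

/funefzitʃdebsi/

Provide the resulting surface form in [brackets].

[funevzidʒdepsi]

/f/ before /z/ (voiced) → [v]
/tʃ/ before /d/ (voiced) → [dʒ]
/b/ before /s/ (voiceless) → [p]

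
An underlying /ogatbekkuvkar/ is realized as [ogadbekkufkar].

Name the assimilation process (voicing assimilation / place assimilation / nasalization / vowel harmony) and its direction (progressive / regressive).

/t/→[d] /v/→[f].
Each target copies a feature from the following segment, so the direction is regressive.

voicing assimilation, regressive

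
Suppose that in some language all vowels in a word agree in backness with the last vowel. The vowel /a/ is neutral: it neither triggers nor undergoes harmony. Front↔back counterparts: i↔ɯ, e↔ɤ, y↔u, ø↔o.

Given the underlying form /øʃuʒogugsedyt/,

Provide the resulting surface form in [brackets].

/u/ harmonizes with /y/ ([-back]) → [y]
/o/ harmonizes with /y/ ([-back]) → [ø]
/u/ harmonizes with /y/ ([-back]) → [y]

[øʃyʒøgygsedyt]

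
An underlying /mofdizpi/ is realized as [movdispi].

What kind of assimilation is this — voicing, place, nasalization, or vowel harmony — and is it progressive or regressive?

/f/→[v] /z/→[s].
Each target copies a feature from the following segment, so the direction is regressive.

voicing assimilation, regressive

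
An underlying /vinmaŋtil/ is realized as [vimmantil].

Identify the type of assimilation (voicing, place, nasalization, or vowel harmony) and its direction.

/n/→[m] /ŋ/→[n].
Each target copies a feature from the following segment, so the direction is regressive.

place assimilation, regressive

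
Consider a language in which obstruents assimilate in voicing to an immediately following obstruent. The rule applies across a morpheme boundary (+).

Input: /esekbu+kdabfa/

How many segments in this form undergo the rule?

3

/k/ before /b/ (voiced) → [g]
/k/ before /d/ (voiced) → [g]
/b/ before /f/ (voiceless) → [p]
3 segments change.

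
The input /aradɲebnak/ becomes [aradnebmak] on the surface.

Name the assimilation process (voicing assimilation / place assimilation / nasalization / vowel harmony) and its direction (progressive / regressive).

/ɲ/→[n] /n/→[m].
Each target copies a feature from the preceding segment, so the direction is progressive.

place assimilation, progressive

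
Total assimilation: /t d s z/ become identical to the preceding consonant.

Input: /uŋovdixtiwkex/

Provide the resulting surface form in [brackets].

/d/ after /v/ → [v] (total assimilation)
/t/ after /x/ → [x] (total assimilation)

[uŋovvixxiwkex]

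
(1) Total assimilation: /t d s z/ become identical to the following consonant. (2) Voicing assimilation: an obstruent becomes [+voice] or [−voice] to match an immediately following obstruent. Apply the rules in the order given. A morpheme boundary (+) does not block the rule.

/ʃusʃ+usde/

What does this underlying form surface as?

[ʃuʃʃ+udde]

Rule 1: /s/ before /ʃ/ → [ʃ] (total assimilation)
Rule 1: /s/ before /d/ → [d] (total assimilation)
After rule 1: ʃuʃʃ+udde
Rule 2: no segment meets the rule's conditions; no change.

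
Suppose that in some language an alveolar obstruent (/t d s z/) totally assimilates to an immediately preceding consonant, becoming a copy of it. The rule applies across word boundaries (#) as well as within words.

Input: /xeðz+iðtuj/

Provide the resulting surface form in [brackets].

/z/ after /ð/ → [ð] (total assimilation)
/t/ after /ð/ → [ð] (total assimilation)

[xeðð+iððuj]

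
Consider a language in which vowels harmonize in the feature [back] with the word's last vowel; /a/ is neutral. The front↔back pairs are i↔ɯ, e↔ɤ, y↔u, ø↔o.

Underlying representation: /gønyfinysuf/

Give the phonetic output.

[gonufɯnusuf]

/ø/ harmonizes with /u/ ([+back]) → [o]
/y/ harmonizes with /u/ ([+back]) → [u]
/i/ harmonizes with /u/ ([+back]) → [ɯ]
/y/ harmonizes with /u/ ([+back]) → [u]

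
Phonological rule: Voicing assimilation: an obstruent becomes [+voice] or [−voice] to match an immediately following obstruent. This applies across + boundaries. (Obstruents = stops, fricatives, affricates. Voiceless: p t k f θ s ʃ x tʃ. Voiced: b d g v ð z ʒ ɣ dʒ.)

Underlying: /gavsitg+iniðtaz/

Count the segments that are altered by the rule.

/v/ before /s/ (voiceless) → [f]
/t/ before /g/ (voiced) → [d]
/ð/ before /t/ (voiceless) → [θ]
3 segments change.

3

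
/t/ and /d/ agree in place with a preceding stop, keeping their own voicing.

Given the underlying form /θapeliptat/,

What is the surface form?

/t/ after /p/ (labial) → [p]

[θapelippat]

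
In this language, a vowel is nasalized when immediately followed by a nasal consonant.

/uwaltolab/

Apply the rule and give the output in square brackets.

no segment meets the rule's conditions; no change.

[uwaltolab]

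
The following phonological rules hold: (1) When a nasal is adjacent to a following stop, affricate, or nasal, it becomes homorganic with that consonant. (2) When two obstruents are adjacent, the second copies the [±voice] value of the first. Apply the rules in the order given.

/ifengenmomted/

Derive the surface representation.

Rule 1: /n/ before /g/ (velar) → [ŋ]
Rule 1: /n/ before /m/ (labial) → [m]
Rule 1: /m/ before /t/ (alveolar) → [n]
After rule 1: ifeŋgemmonted
Rule 2: no segment meets the rule's conditions; no change.

[ifeŋgemmonted]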